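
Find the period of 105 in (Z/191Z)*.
190

191 is prime, so ord(105) divides φ(191) = 190.
Divisors of 190: 1, 2, 5, 10, 19, 38, 95, 190.
Repeated squaring: 105^1 ≡ 105, 105^2 ≡ 138, 105^4 ≡ 135, 105^8 ≡ 80, 105^16 ≡ 97, 105^32 ≡ 50, 105^64 ≡ 17, 105^128 ≡ 98 (mod 191).
Test 105^d mod 191 for each divisor d in increasing order:
105^1 ≡ 105
105^2 ≡ 138
105^5 = 105^4·105^1 ≡ 41
105^10 = 105^8·105^2 ≡ 153
105^19 = 105^16·105^2·105^1 ≡ 152
105^38 = 105^32·105^4·105^2 ≡ 184
105^95 = 105^64·105^16·105^8·105^4·105^2·105^1 ≡ 190
105^190 = 105^128·105^32·105^16·105^8·105^4·105^2 ≡ 1  ← first divisor giving 1
The order is 190.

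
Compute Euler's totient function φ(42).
12

42 = 2 × 3 × 7
φ(n) = n × ∏(1 - 1/p) for each prime p dividing n
φ(42) = 42 × (1 - 1/2) × (1 - 1/3) × (1 - 1/7) = 12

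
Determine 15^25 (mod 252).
99

Repeated squaring. Binary of 25 = 11001.
15^1 ≡ 15 (mod 252); 15^2 ≡ 225 (mod 252); 15^4 ≡ 225 (mod 252); 15^8 ≡ 225 (mod 252); 15^16 ≡ 225 (mod 252)
15^25 = 15^1 × 15^8 × 15^16 ≡ 99 (mod 252)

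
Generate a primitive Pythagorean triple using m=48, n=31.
(1343, 2976, 3265)

Euclid's formula: a = m² - n², b = 2mn, c = m² + n²
m = 48, n = 31
a = 48² - 31² = 2304 - 961 = 1343
b = 2 × 48 × 31 = 2976
c = 48² + 31² = 2304 + 961 = 3265
Verification: 1343² + 2976² = 1803649 + 8856576 = 10660225 = 3265² ✓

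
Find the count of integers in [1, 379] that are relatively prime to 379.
378

379 = 379
φ(n) = n × ∏(1 - 1/p) for each prime p dividing n
φ(379) = 379 × (1 - 1/379) = 378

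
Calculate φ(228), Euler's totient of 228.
72

228 = 2^2 × 3 × 19
φ(n) = n × ∏(1 - 1/p) for each prime p dividing n
φ(228) = 228 × (1 - 1/2) × (1 - 1/3) × (1 - 1/19) = 72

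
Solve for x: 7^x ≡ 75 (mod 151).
65

Baby-step giant-step with step n = ⌈√151⌉ = 13.
Baby steps 7^j mod 151 (j:value) for j=0..12: 0:1, 1:7, 2:49, 3:41, 4:136, 5:46, 6:20, 7:140, 8:74, 9:65, 10:2, 11:14, 12:98.
Giant-step multiplier: 7^(-13) ≡ 7^(150-13) = 7^137 ≡ 35 (mod 151).
Giant steps γ_i = 75·35^i mod 151: γ_0=75, γ_1=58, γ_2=67, γ_3=80, γ_4=82, γ_5=1 (in table at j=0).
x = i·n + j = 5·13 + 0 = 65.
Check: 7^65 ≡ 75 (mod 151).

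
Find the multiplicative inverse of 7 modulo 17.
5

gcd(7, 17) = 1, so the inverse exists.
Extended Euclidean algorithm on (17, 7):
17 = 2 × 7 + 3  ⟹  3 = (1)·17 + (-2)·7
7 = 2 × 3 + 1  ⟹  1 = (-2)·17 + (5)·7
So (5)·7 ≡ 1 (mod 17), i.e. 7^(-1) ≡ 5 (mod 17).
Check: 7 × 5 = 35 ≡ 1 (mod 17)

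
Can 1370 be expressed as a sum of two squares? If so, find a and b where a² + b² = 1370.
1² + 37² (a=1, b=37)

Factorization: 1370 = 2 × 5 × 137
By Fermat: n is sum of two squares iff every prime p ≡ 3 (mod 4) appears to even power.
All primes ≡ 3 (mod 4) appear to even power.
Search a = 0, 1, 2, … for 1370 - a² a perfect square: first hit at a = 1: 1370 - 1 = 1369 = 37².
1370 = 1² + 37² = 1 + 1369 ✓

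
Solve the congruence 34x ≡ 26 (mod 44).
x ≡ 15 (mod 22)

gcd(34, 44) = 2, which divides 26, so solutions exist.
Divide through by 2: 17x ≡ 13 (mod 22).
Find 17^(-1) mod 22 by the extended Euclidean algorithm:
22 = 1 × 17 + 5  ⟹  5 = (1)·22 + (-1)·17
17 = 3 × 5 + 2  ⟹  2 = (-3)·22 + (4)·17
5 = 2 × 2 + 1  ⟹  1 = (7)·22 + (-9)·17
So (-9)·17 ≡ 1 (mod 22), i.e. 17^(-1) ≡ -9 ≡ 13 (mod 22).
x ≡ 13 × 13 = 169 ≡ 15 (mod 22).
Check: 34 × 15 = 510 ≡ 26 (mod 44).
x ≡ 15 (mod 22), giving 2 solutions mod 44.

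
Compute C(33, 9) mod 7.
5

Using Lucas' theorem:
Write n=33 and k=9 in base 7:
n in base 7: [4, 5]
k in base 7: [1, 2]
C(33,9) mod 7 = ∏ C(n_i, k_i) mod 7
Digit binomials (mod 7): C(4,1) = 4; C(5,2) = 10 ≡ 3
Product: 4 × 3 = 12 ≡ 5 (mod 7)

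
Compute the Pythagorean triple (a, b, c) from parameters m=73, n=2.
(5325, 292, 5333)

Euclid's formula: a = m² - n², b = 2mn, c = m² + n²
m = 73, n = 2
a = 73² - 2² = 5329 - 4 = 5325
b = 2 × 73 × 2 = 292
c = 73² + 2² = 5329 + 4 = 5333
Verification: 5325² + 292² = 28355625 + 85264 = 28440889 = 5333² ✓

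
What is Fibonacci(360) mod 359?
1

Matrix identity: Q^n = [[F_(n+1), F_n], [F_n, F_(n-1)]] with Q = [[1,1],[1,0]].
n = 360 = 101101000₂. Square-and-multiply, entries mod 359:
Q^1 = [[1,1],[1,0]]
Q^2 = (Q^1)² = [[2,1],[1,1]]
Q^5 = (Q^2)²·Q = [[8,5],[5,3]]
Q^11 = (Q^5)²·Q = [[144,89],[89,55]]
Q^22 = (Q^11)² = [[296,120],[120,176]]
Q^45 = (Q^22)²·Q = [[337,60],[60,277]]
Q^90 = (Q^45)² = [[135,222],[222,272]]
Q^180 = (Q^90)² = [[17,245],[245,131]]
Q^360 = (Q^180)² = [[2,1],[1,1]]
F_360 mod 359 = Q^360[0][1] = 1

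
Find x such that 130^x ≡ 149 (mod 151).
115

Baby-step giant-step with step n = ⌈√151⌉ = 13.
Baby steps 130^j mod 151 (j:value) for j=0..12: 0:1, 1:130, 2:139, 3:101, 4:144, 5:147, 6:84, 7:48, 8:49, 9:28, 10:16, 11:117, 12:110.
Giant-step multiplier: 130^(-13) ≡ 130^(150-13) = 130^137 ≡ 104 (mod 151).
Giant steps γ_i = 149·104^i mod 151: γ_0=149, γ_1=94, γ_2=112, γ_3=21, γ_4=70, γ_5=32, γ_6=6, γ_7=20, γ_8=117 (in table at j=11).
x = i·n + j = 8·13 + 11 = 115.
Check: 130^115 ≡ 149 (mod 151).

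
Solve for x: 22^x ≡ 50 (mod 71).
66

Baby-step giant-step with step n = ⌈√71⌉ = 9.
Baby steps 22^j mod 71 (j:value) for j=0..8: 0:1, 1:22, 2:58, 3:69, 4:27, 5:26, 6:4, 7:17, 8:19.
Giant-step multiplier: 22^(-9) ≡ 22^(70-9) = 22^61 ≡ 62 (mod 71).
Giant steps γ_i = 50·62^i mod 71: γ_0=50, γ_1=47, γ_2=3, γ_3=44, γ_4=30, γ_5=14, γ_6=16, γ_7=69 (in table at j=3).
x = i·n + j = 7·9 + 3 = 66.
Check: 22^66 ≡ 50 (mod 71).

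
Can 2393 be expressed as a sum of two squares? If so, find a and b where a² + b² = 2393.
32² + 37² (a=32, b=37)

Factorization: 2393 = 2393
By Fermat: n is sum of two squares iff every prime p ≡ 3 (mod 4) appears to even power.
All primes ≡ 3 (mod 4) appear to even power.
Search a = 0, 1, 2, … for 2393 - a² a perfect square: first hit at a = 32: 2393 - 1024 = 1369 = 37².
2393 = 32² + 37² = 1024 + 1369 ✓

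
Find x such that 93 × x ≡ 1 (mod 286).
163

gcd(93, 286) = 1, so the inverse exists.
Extended Euclidean algorithm on (286, 93):
286 = 3 × 93 + 7  ⟹  7 = (1)·286 + (-3)·93
93 = 13 × 7 + 2  ⟹  2 = (-13)·286 + (40)·93
7 = 3 × 2 + 1  ⟹  1 = (40)·286 + (-123)·93
So (-123)·93 ≡ 1 (mod 286), i.e. 93^(-1) ≡ -123 ≡ 163 (mod 286).
Check: 93 × 163 = 15159 ≡ 1 (mod 286)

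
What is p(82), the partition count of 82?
20506255

p(n) counts ways to write n as a sum of positive integers (order ignored).
Euler's pentagonal recurrence: p(k) = p(k-1) + p(k-2) - p(k-5) - p(k-7) + p(k-12) + p(k-15) - ... (offsets j(3j∓1)/2, signs ++--, p(0)=1, p(<0)=0).
DP table for k = 0..81: p(0)=1, p(1)=1, p(2)=2, p(3)=3, p(4)=5, p(5)=7, p(6)=11, p(7)=15, p(8)=22, p(9)=30, p(10)=42, p(11)=56, p(12)=77, p(13)=101, p(14)=135, p(15)=176, p(16)=231, p(17)=297, p(18)=385, p(19)=490, p(20)=627, p(21)=792, p(22)=1002, p(23)=1255, p(24)=1575, p(25)=1958, p(26)=2436, p(27)=3010, p(28)=3718, p(29)=4565, p(30)=5604, p(31)=6842, p(32)=8349, p(33)=10143, p(34)=12310, p(35)=14883, p(36)=17977, p(37)=21637, p(38)=26015, p(39)=31185, p(40)=37338, p(41)=44583, p(42)=53174, p(43)=63261, p(44)=75175, p(45)=89134, p(46)=105558, p(47)=124754, p(48)=147273, p(49)=173525, p(50)=204226, p(51)=239943, p(52)=281589, p(53)=329931, p(54)=386155, p(55)=451276, p(56)=526823, p(57)=614154, p(58)=715220, p(59)=831820, p(60)=966467, p(61)=1121505, p(62)=1300156, p(63)=1505499, p(64)=1741630, p(65)=2012558, p(66)=2323520, p(67)=2679689, p(68)=3087735, p(69)=3554345, p(70)=4087968, p(71)=4697205, p(72)=5392783, p(73)=6185689, p(74)=7089500, p(75)=8118264, p(76)=9289091, p(77)=10619863, p(78)=12132164, p(79)=13848650, p(80)=15796476, p(81)=18004327.
Final step: p(82) = p(81) + p(80) - p(77) - p(75) + p(70) + p(67) - p(60) - p(56) + p(47) + p(42) - p(31) - p(25) + p(12) + p(5)
= 18004327 + 15796476 - 10619863 - 8118264 + 4087968 + 2679689 - 966467 - 526823 + 124754 + 53174 - 6842 - 1958 + 77 + 7
= 20506255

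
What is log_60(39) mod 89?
72

Baby-step giant-step with step n = ⌈√89⌉ = 10.
Baby steps 60^j mod 89 (j:value) for j=0..9: 0:1, 1:60, 2:40, 3:86, 4:87, 5:58, 6:9, 7:6, 8:4, 9:62.
Giant-step multiplier: 60^(-10) ≡ 60^(88-10) = 60^78 ≡ 84 (mod 89).
Giant steps γ_i = 39·84^i mod 89: γ_0=39, γ_1=72, γ_2=85, γ_3=20, γ_4=78, γ_5=55, γ_6=81, γ_7=40 (in table at j=2).
x = i·n + j = 7·10 + 2 = 72.
Check: 60^72 ≡ 39 (mod 89).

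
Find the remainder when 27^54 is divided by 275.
9

Repeated squaring. Binary of 54 = 110110.
27^1 ≡ 27 (mod 275); 27^2 ≡ 179 (mod 275); 27^4 ≡ 141 (mod 275); 27^8 ≡ 81 (mod 275); 27^16 ≡ 236 (mod 275); 27^32 ≡ 146 (mod 275)
27^54 = 27^2 × 27^4 × 27^16 × 27^32 ≡ 9 (mod 275)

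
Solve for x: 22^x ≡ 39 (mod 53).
43

Baby-step giant-step with step n = ⌈√53⌉ = 8.
Baby steps 22^j mod 53 (j:value) for j=0..7: 0:1, 1:22, 2:7, 3:48, 4:49, 5:18, 6:25, 7:20.
Giant-step multiplier: 22^(-8) ≡ 22^(52-8) = 22^44 ≡ 10 (mod 53).
Giant steps γ_i = 39·10^i mod 53: γ_0=39, γ_1=19, γ_2=31, γ_3=45, γ_4=26, γ_5=48 (in table at j=3).
x = i·n + j = 5·8 + 3 = 43.
Check: 22^43 ≡ 39 (mod 53).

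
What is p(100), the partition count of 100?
190569292

p(n) counts ways to write n as a sum of positive integers (order ignored).
Euler's pentagonal recurrence: p(k) = p(k-1) + p(k-2) - p(k-5) - p(k-7) + p(k-12) + p(k-15) - ... (offsets j(3j∓1)/2, signs ++--, p(0)=1, p(<0)=0).
DP table for k = 0..99: p(0)=1, p(1)=1, p(2)=2, p(3)=3, p(4)=5, p(5)=7, p(6)=11, p(7)=15, p(8)=22, p(9)=30, p(10)=42, p(11)=56, p(12)=77, p(13)=101, p(14)=135, p(15)=176, p(16)=231, p(17)=297, p(18)=385, p(19)=490, p(20)=627, p(21)=792, p(22)=1002, p(23)=1255, p(24)=1575, p(25)=1958, p(26)=2436, p(27)=3010, p(28)=3718, p(29)=4565, p(30)=5604, p(31)=6842, p(32)=8349, p(33)=10143, p(34)=12310, p(35)=14883, p(36)=17977, p(37)=21637, p(38)=26015, p(39)=31185, p(40)=37338, p(41)=44583, p(42)=53174, p(43)=63261, p(44)=75175, p(45)=89134, p(46)=105558, p(47)=124754, p(48)=147273, p(49)=173525, p(50)=204226, p(51)=239943, p(52)=281589, p(53)=329931, p(54)=386155, p(55)=451276, p(56)=526823, p(57)=614154, p(58)=715220, p(59)=831820, p(60)=966467, p(61)=1121505, p(62)=1300156, p(63)=1505499, p(64)=1741630, p(65)=2012558, p(66)=2323520, p(67)=2679689, p(68)=3087735, p(69)=3554345, p(70)=4087968, p(71)=4697205, p(72)=5392783, p(73)=6185689, p(74)=7089500, p(75)=8118264, p(76)=9289091, p(77)=10619863, p(78)=12132164, p(79)=13848650, p(80)=15796476, p(81)=18004327, p(82)=20506255, p(83)=23338469, p(84)=26543660, p(85)=30167357, p(86)=34262962, p(87)=38887673, p(88)=44108109, p(89)=49995925, p(90)=56634173, p(91)=64112359, p(92)=72533807, p(93)=82010177, p(94)=92669720, p(95)=104651419, p(96)=118114304, p(97)=133230930, p(98)=150198136, p(99)=169229875.
Final step: p(100) = p(99) + p(98) - p(95) - p(93) + p(88) + p(85) - p(78) - p(74) + p(65) + p(60) - p(49) - p(43) + p(30) + p(23) - p(8) - p(0)
= 169229875 + 150198136 - 104651419 - 82010177 + 44108109 + 30167357 - 12132164 - 7089500 + 2012558 + 966467 - 173525 - 63261 + 5604 + 1255 - 22 - 1
= 190569292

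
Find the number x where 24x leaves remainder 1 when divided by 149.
118

gcd(24, 149) = 1, so the inverse exists.
Extended Euclidean algorithm on (149, 24):
149 = 6 × 24 + 5  ⟹  5 = (1)·149 + (-6)·24
24 = 4 × 5 + 4  ⟹  4 = (-4)·149 + (25)·24
5 = 1 × 4 + 1  ⟹  1 = (5)·149 + (-31)·24
So (-31)·24 ≡ 1 (mod 149), i.e. 24^(-1) ≡ -31 ≡ 118 (mod 149).
Check: 24 × 118 = 2832 ≡ 1 (mod 149)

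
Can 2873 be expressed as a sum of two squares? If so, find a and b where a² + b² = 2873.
8² + 53² (a=8, b=53)

Factorization: 2873 = 13^2 × 17
By Fermat: n is sum of two squares iff every prime p ≡ 3 (mod 4) appears to even power.
All primes ≡ 3 (mod 4) appear to even power.
Search a = 0, 1, 2, … for 2873 - a² a perfect square: first hit at a = 8: 2873 - 64 = 2809 = 53².
2873 = 8² + 53² = 64 + 2809 ✓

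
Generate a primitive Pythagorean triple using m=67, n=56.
(1353, 7504, 7625)

Euclid's formula: a = m² - n², b = 2mn, c = m² + n²
m = 67, n = 56
a = 67² - 56² = 4489 - 3136 = 1353
b = 2 × 67 × 56 = 7504
c = 67² + 56² = 4489 + 3136 = 7625
Verification: 1353² + 7504² = 1830609 + 56310016 = 58140625 = 7625² ✓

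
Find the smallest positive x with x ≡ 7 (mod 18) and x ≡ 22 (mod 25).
97

Using Chinese Remainder Theorem:
M = 18 × 25 = 450
M1 = 25, M2 = 18
y1 = 25^(-1) mod 18 = 13
y2 = 18^(-1) mod 25 = 7
x = (7×25×13 + 22×18×7) mod 450 = 97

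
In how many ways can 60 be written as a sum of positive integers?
966467

p(n) counts ways to write n as a sum of positive integers (order ignored).
Euler's pentagonal recurrence: p(k) = p(k-1) + p(k-2) - p(k-5) - p(k-7) + p(k-12) + p(k-15) - ... (offsets j(3j∓1)/2, signs ++--, p(0)=1, p(<0)=0).
DP table for k = 0..59: p(0)=1, p(1)=1, p(2)=2, p(3)=3, p(4)=5, p(5)=7, p(6)=11, p(7)=15, p(8)=22, p(9)=30, p(10)=42, p(11)=56, p(12)=77, p(13)=101, p(14)=135, p(15)=176, p(16)=231, p(17)=297, p(18)=385, p(19)=490, p(20)=627, p(21)=792, p(22)=1002, p(23)=1255, p(24)=1575, p(25)=1958, p(26)=2436, p(27)=3010, p(28)=3718, p(29)=4565, p(30)=5604, p(31)=6842, p(32)=8349, p(33)=10143, p(34)=12310, p(35)=14883, p(36)=17977, p(37)=21637, p(38)=26015, p(39)=31185, p(40)=37338, p(41)=44583, p(42)=53174, p(43)=63261, p(44)=75175, p(45)=89134, p(46)=105558, p(47)=124754, p(48)=147273, p(49)=173525, p(50)=204226, p(51)=239943, p(52)=281589, p(53)=329931, p(54)=386155, p(55)=451276, p(56)=526823, p(57)=614154, p(58)=715220, p(59)=831820.
Final step: p(60) = p(59) + p(58) - p(55) - p(53) + p(48) + p(45) - p(38) - p(34) + p(25) + p(20) - p(9) - p(3)
= 831820 + 715220 - 451276 - 329931 + 147273 + 89134 - 26015 - 12310 + 1958 + 627 - 30 - 3
= 966467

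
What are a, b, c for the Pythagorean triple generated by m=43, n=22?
(1365, 1892, 2333)

Euclid's formula: a = m² - n², b = 2mn, c = m² + n²
m = 43, n = 22
a = 43² - 22² = 1849 - 484 = 1365
b = 2 × 43 × 22 = 1892
c = 43² + 22² = 1849 + 484 = 2333
Verification: 1365² + 1892² = 1863225 + 3579664 = 5442889 = 2333² ✓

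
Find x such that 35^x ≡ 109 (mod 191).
114

Baby-step giant-step with step n = ⌈√191⌉ = 14.
Baby steps 35^j mod 191 (j:value) for j=0..13: 0:1, 1:35, 2:79, 3:91, 4:129, 5:122, 6:68, 7:88, 8:24, 9:76, 10:177, 11:83, 12:40, 13:63.
Giant-step multiplier: 35^(-14) ≡ 35^(190-14) = 35^176 ≡ 90 (mod 191).
Giant steps γ_i = 109·90^i mod 191: γ_0=109, γ_1=69, γ_2=98, γ_3=34, γ_4=4, γ_5=169, γ_6=121, γ_7=3, γ_8=79 (in table at j=2).
x = i·n + j = 8·14 + 2 = 114.
Check: 35^114 ≡ 109 (mod 191).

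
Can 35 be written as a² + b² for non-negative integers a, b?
Not possible

Factorization: 35 = 5 × 7
By Fermat: n is sum of two squares iff every prime p ≡ 3 (mod 4) appears to even power.
Prime(s) ≡ 3 (mod 4) with odd exponent: [(7, 1)]
Therefore 35 cannot be expressed as a² + b².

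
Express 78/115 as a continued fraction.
[0; 1, 2, 9, 4]

Euclidean algorithm steps:
78 = 0 × 115 + 78
115 = 1 × 78 + 37
78 = 2 × 37 + 4
37 = 9 × 4 + 1
4 = 4 × 1 + 0
Continued fraction: [0; 1, 2, 9, 4]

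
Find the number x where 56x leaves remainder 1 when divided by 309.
149

gcd(56, 309) = 1, so the inverse exists.
Extended Euclidean algorithm on (309, 56):
309 = 5 × 56 + 29  ⟹  29 = (1)·309 + (-5)·56
56 = 1 × 29 + 27  ⟹  27 = (-1)·309 + (6)·56
29 = 1 × 27 + 2  ⟹  2 = (2)·309 + (-11)·56
27 = 13 × 2 + 1  ⟹  1 = (-27)·309 + (149)·56
So (149)·56 ≡ 1 (mod 309), i.e. 56^(-1) ≡ 149 (mod 309).
Check: 56 × 149 = 8344 ≡ 1 (mod 309)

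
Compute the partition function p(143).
20390982757

p(n) counts ways to write n as a sum of positive integers (order ignored).
Euler's pentagonal recurrence: p(k) = p(k-1) + p(k-2) - p(k-5) - p(k-7) + p(k-12) + p(k-15) - ... (offsets j(3j∓1)/2, signs ++--, p(0)=1, p(<0)=0).
DP table for k = 0..142: p(0)=1, p(1)=1, p(2)=2, p(3)=3, p(4)=5, p(5)=7, p(6)=11, p(7)=15, p(8)=22, p(9)=30, p(10)=42, p(11)=56, p(12)=77, p(13)=101, p(14)=135, p(15)=176, p(16)=231, p(17)=297, p(18)=385, p(19)=490, p(20)=627, p(21)=792, p(22)=1002, p(23)=1255, p(24)=1575, p(25)=1958, p(26)=2436, p(27)=3010, p(28)=3718, p(29)=4565, p(30)=5604, p(31)=6842, p(32)=8349, p(33)=10143, p(34)=12310, p(35)=14883, p(36)=17977, p(37)=21637, p(38)=26015, p(39)=31185, p(40)=37338, p(41)=44583, p(42)=53174, p(43)=63261, p(44)=75175, p(45)=89134, p(46)=105558, p(47)=124754, p(48)=147273, p(49)=173525, p(50)=204226, p(51)=239943, p(52)=281589, p(53)=329931, p(54)=386155, p(55)=451276, p(56)=526823, p(57)=614154, p(58)=715220, p(59)=831820, p(60)=966467, p(61)=1121505, p(62)=1300156, p(63)=1505499, p(64)=1741630, p(65)=2012558, p(66)=2323520, p(67)=2679689, p(68)=3087735, p(69)=3554345, p(70)=4087968, p(71)=4697205, p(72)=5392783, p(73)=6185689, p(74)=7089500, p(75)=8118264, p(76)=9289091, p(77)=10619863, p(78)=12132164, p(79)=13848650, p(80)=15796476, p(81)=18004327, p(82)=20506255, p(83)=23338469, p(84)=26543660, p(85)=30167357, p(86)=34262962, p(87)=38887673, p(88)=44108109, p(89)=49995925, p(90)=56634173, p(91)=64112359, p(92)=72533807, p(93)=82010177, p(94)=92669720, p(95)=104651419, p(96)=118114304, p(97)=133230930, p(98)=150198136, p(99)=169229875, p(100)=190569292, p(101)=214481126, p(102)=241265379, p(103)=271248950, p(104)=304801365, p(105)=342325709, p(106)=384276336, p(107)=431149389, p(108)=483502844, p(109)=541946240, p(110)=607163746, p(111)=679903203, p(112)=761002156, p(113)=851376628, p(114)=952050665, p(115)=1064144451, p(116)=1188908248, p(117)=1327710076, p(118)=1482074143, p(119)=1653668665, p(120)=1844349560, p(121)=2056148051, p(122)=2291320912, p(123)=2552338241, p(124)=2841940500, p(125)=3163127352, p(126)=3519222692, p(127)=3913864295, p(128)=4351078600, p(129)=4835271870, p(130)=5371315400, p(131)=5964539504, p(132)=6620830889, p(133)=7346629512, p(134)=8149040695, p(135)=9035836076, p(136)=10015581680, p(137)=11097645016, p(138)=12292341831, p(139)=13610949895, p(140)=15065878135, p(141)=16670689208, p(142)=18440293320.
Final step: p(143) = p(142) + p(141) - p(138) - p(136) + p(131) + p(128) - p(121) - p(117) + p(108) + p(103) - p(92) - p(86) + p(73) + p(66) - p(51) - p(43) + p(26) + p(17)
= 18440293320 + 16670689208 - 12292341831 - 10015581680 + 5964539504 + 4351078600 - 2056148051 - 1327710076 + 483502844 + 271248950 - 72533807 - 34262962 + 6185689 + 2323520 - 239943 - 63261 + 2436 + 297
= 20390982757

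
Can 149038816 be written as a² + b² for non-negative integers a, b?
Not possible

Factorization: 149038816 = 2^5 × 167^3
By Fermat: n is sum of two squares iff every prime p ≡ 3 (mod 4) appears to even power.
Prime(s) ≡ 3 (mod 4) with odd exponent: [(167, 3)]
Therefore 149038816 cannot be expressed as a² + b².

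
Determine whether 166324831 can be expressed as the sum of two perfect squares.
Not possible

Factorization: 166324831 = 29 × 179^3
By Fermat: n is sum of two squares iff every prime p ≡ 3 (mod 4) appears to even power.
Prime(s) ≡ 3 (mod 4) with odd exponent: [(179, 3)]
Therefore 166324831 cannot be expressed as a² + b².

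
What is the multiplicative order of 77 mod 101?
50

101 is prime, so ord(77) divides φ(101) = 100.
Divisors of 100: 1, 2, 4, 5, 10, 20, 25, 50, 100.
Repeated squaring: 77^1 ≡ 77, 77^2 ≡ 71, 77^4 ≡ 92, 77^8 ≡ 81, 77^16 ≡ 97, 77^32 ≡ 16, 77^64 ≡ 54 (mod 101).
Test 77^d mod 101 for each divisor d in increasing order:
77^1 ≡ 77
77^2 ≡ 71
77^4 ≡ 92
77^5 = 77^4·77^1 ≡ 14
77^10 = 77^8·77^2 ≡ 95
77^20 = 77^16·77^4 ≡ 36
77^25 = 77^16·77^8·77^1 ≡ 100
77^50 = 77^32·77^16·77^2 ≡ 1  ← first divisor giving 1
The order is 50.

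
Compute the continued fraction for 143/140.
[1; 46, 1, 2]

Euclidean algorithm steps:
143 = 1 × 140 + 3
140 = 46 × 3 + 2
3 = 1 × 2 + 1
2 = 2 × 1 + 0
Continued fraction: [1; 46, 1, 2]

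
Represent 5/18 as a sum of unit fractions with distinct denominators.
1/4 + 1/36

Greedy algorithm:
5/18: ceiling(18/5) = 4, use 1/4
1/36: ceiling(36/1) = 36, use 1/36
Result: 5/18 = 1/4 + 1/36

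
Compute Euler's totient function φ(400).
160

400 = 2^4 × 5^2
φ(n) = n × ∏(1 - 1/p) for each prime p dividing n
φ(400) = 400 × (1 - 1/2) × (1 - 1/5) = 160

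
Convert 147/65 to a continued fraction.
[2; 3, 1, 4, 1, 2]

Euclidean algorithm steps:
147 = 2 × 65 + 17
65 = 3 × 17 + 14
17 = 1 × 14 + 3
14 = 4 × 3 + 2
3 = 1 × 2 + 1
2 = 2 × 1 + 0
Continued fraction: [2; 3, 1, 4, 1, 2]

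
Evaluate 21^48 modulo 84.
21

Repeated squaring. Binary of 48 = 110000.
21^1 ≡ 21 (mod 84); 21^2 ≡ 21 (mod 84); 21^4 ≡ 21 (mod 84); 21^8 ≡ 21 (mod 84); 21^16 ≡ 21 (mod 84); 21^32 ≡ 21 (mod 84)
21^48 = 21^16 × 21^32 ≡ 21 (mod 84)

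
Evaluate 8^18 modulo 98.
78

Repeated squaring. Binary of 18 = 10010.
8^1 ≡ 8 (mod 98); 8^2 ≡ 64 (mod 98); 8^4 ≡ 78 (mod 98); 8^8 ≡ 8 (mod 98); 8^16 ≡ 64 (mod 98)
8^18 = 8^2 × 8^16 ≡ 78 (mod 98)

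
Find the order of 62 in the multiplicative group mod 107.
53

107 is prime, so ord(62) divides φ(107) = 106.
Divisors of 106: 1, 2, 53, 106.
Repeated squaring: 62^1 ≡ 62, 62^2 ≡ 99, 62^4 ≡ 64, 62^8 ≡ 30, 62^16 ≡ 44, 62^32 ≡ 10, 62^64 ≡ 100 (mod 107).
Test 62^d mod 107 for each divisor d in increasing order:
62^1 ≡ 62
62^2 ≡ 99
62^53 = 62^32·62^16·62^4·62^1 ≡ 1  ← first divisor giving 1
The order is 53.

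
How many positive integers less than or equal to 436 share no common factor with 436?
216

436 = 2^2 × 109
φ(n) = n × ∏(1 - 1/p) for each prime p dividing n
φ(436) = 436 × (1 - 1/2) × (1 - 1/109) = 216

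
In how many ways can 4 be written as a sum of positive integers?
5

p(n) counts ways to write n as a sum of positive integers (order ignored).
Examples: 4; 3 + 1; 2 + 2; 2 + 1 + 1; 1 + 1 + 1 + 1
p(4) = 5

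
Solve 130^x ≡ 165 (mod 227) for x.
125

Baby-step giant-step with step n = ⌈√227⌉ = 16.
Baby steps 130^j mod 227 (j:value) for j=0..15: 0:1, 1:130, 2:102, 3:94, 4:189, 5:54, 6:210, 7:60, 8:82, 9:218, 10:192, 11:217, 12:62, 13:115, 14:195, 15:153.
Giant-step multiplier: 130^(-16) ≡ 130^(226-16) = 130^210 ≡ 161 (mod 227).
Giant steps γ_i = 165·161^i mod 227: γ_0=165, γ_1=6, γ_2=58, γ_3=31, γ_4=224, γ_5=198, γ_6=98, γ_7=115 (in table at j=13).
x = i·n + j = 7·16 + 13 = 125.
Check: 130^125 ≡ 165 (mod 227).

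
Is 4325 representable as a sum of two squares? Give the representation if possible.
10² + 65² (a=10, b=65)

Factorization: 4325 = 5^2 × 173
By Fermat: n is sum of two squares iff every prime p ≡ 3 (mod 4) appears to even power.
All primes ≡ 3 (mod 4) appear to even power.
Search a = 0, 1, 2, … for 4325 - a² a perfect square: first hit at a = 10: 4325 - 100 = 4225 = 65².
4325 = 10² + 65² = 100 + 4225 ✓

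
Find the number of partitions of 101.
214481126

p(n) counts ways to write n as a sum of positive integers (order ignored).
Euler's pentagonal recurrence: p(k) = p(k-1) + p(k-2) - p(k-5) - p(k-7) + p(k-12) + p(k-15) - ... (offsets j(3j∓1)/2, signs ++--, p(0)=1, p(<0)=0).
DP table for k = 0..100: p(0)=1, p(1)=1, p(2)=2, p(3)=3, p(4)=5, p(5)=7, p(6)=11, p(7)=15, p(8)=22, p(9)=30, p(10)=42, p(11)=56, p(12)=77, p(13)=101, p(14)=135, p(15)=176, p(16)=231, p(17)=297, p(18)=385, p(19)=490, p(20)=627, p(21)=792, p(22)=1002, p(23)=1255, p(24)=1575, p(25)=1958, p(26)=2436, p(27)=3010, p(28)=3718, p(29)=4565, p(30)=5604, p(31)=6842, p(32)=8349, p(33)=10143, p(34)=12310, p(35)=14883, p(36)=17977, p(37)=21637, p(38)=26015, p(39)=31185, p(40)=37338, p(41)=44583, p(42)=53174, p(43)=63261, p(44)=75175, p(45)=89134, p(46)=105558, p(47)=124754, p(48)=147273, p(49)=173525, p(50)=204226, p(51)=239943, p(52)=281589, p(53)=329931, p(54)=386155, p(55)=451276, p(56)=526823, p(57)=614154, p(58)=715220, p(59)=831820, p(60)=966467, p(61)=1121505, p(62)=1300156, p(63)=1505499, p(64)=1741630, p(65)=2012558, p(66)=2323520, p(67)=2679689, p(68)=3087735, p(69)=3554345, p(70)=4087968, p(71)=4697205, p(72)=5392783, p(73)=6185689, p(74)=7089500, p(75)=8118264, p(76)=9289091, p(77)=10619863, p(78)=12132164, p(79)=13848650, p(80)=15796476, p(81)=18004327, p(82)=20506255, p(83)=23338469, p(84)=26543660, p(85)=30167357, p(86)=34262962, p(87)=38887673, p(88)=44108109, p(89)=49995925, p(90)=56634173, p(91)=64112359, p(92)=72533807, p(93)=82010177, p(94)=92669720, p(95)=104651419, p(96)=118114304, p(97)=133230930, p(98)=150198136, p(99)=169229875, p(100)=190569292.
Final step: p(101) = p(100) + p(99) - p(96) - p(94) + p(89) + p(86) - p(79) - p(75) + p(66) + p(61) - p(50) - p(44) + p(31) + p(24) - p(9) - p(1)
= 190569292 + 169229875 - 118114304 - 92669720 + 49995925 + 34262962 - 13848650 - 8118264 + 2323520 + 1121505 - 204226 - 75175 + 6842 + 1575 - 30 - 1
= 214481126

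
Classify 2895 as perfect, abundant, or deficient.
deficient

Proper divisors of 2895: sum = 1 + 3 + 5 + 15 + 193 + 579 + 965 = 1761
Since 1761 < 2895, 2895 is deficient.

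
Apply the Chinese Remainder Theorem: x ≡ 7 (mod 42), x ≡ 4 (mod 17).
259

Using Chinese Remainder Theorem:
M = 42 × 17 = 714
M1 = 17, M2 = 42
y1 = 17^(-1) mod 42 = 5
y2 = 42^(-1) mod 17 = 15
x = (7×17×5 + 4×42×15) mod 714 = 259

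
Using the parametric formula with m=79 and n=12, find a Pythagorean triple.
(6097, 1896, 6385)

Euclid's formula: a = m² - n², b = 2mn, c = m² + n²
m = 79, n = 12
a = 79² - 12² = 6241 - 144 = 6097
b = 2 × 79 × 12 = 1896
c = 79² + 12² = 6241 + 144 = 6385
Verification: 6097² + 1896² = 37173409 + 3594816 = 40768225 = 6385² ✓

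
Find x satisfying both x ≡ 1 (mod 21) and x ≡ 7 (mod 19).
64

Using Chinese Remainder Theorem:
M = 21 × 19 = 399
M1 = 19, M2 = 21
y1 = 19^(-1) mod 21 = 10
y2 = 21^(-1) mod 19 = 10
x = (1×19×10 + 7×21×10) mod 399 = 64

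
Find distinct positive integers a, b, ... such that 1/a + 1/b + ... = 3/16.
1/6 + 1/48

Greedy algorithm:
3/16: ceiling(16/3) = 6, use 1/6
1/48: ceiling(48/1) = 48, use 1/48
Result: 3/16 = 1/6 + 1/48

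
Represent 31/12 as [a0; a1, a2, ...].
[2; 1, 1, 2, 2]

Euclidean algorithm steps:
31 = 2 × 12 + 7
12 = 1 × 7 + 5
7 = 1 × 5 + 2
5 = 2 × 2 + 1
2 = 2 × 1 + 0
Continued fraction: [2; 1, 1, 2, 2]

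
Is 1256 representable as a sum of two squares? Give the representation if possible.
10² + 34² (a=10, b=34)

Factorization: 1256 = 2^3 × 157
By Fermat: n is sum of two squares iff every prime p ≡ 3 (mod 4) appears to even power.
All primes ≡ 3 (mod 4) appear to even power.
Search a = 0, 1, 2, … for 1256 - a² a perfect square: first hit at a = 10: 1256 - 100 = 1156 = 34².
1256 = 10² + 34² = 100 + 1156 ✓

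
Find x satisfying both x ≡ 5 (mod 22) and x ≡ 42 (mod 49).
973

Using Chinese Remainder Theorem:
M = 22 × 49 = 1078
M1 = 49, M2 = 22
y1 = 49^(-1) mod 22 = 9
y2 = 22^(-1) mod 49 = 29
x = (5×49×9 + 42×22×29) mod 1078 = 973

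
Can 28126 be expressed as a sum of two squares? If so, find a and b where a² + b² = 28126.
Not possible

Factorization: 28126 = 2 × 7^3 × 41
By Fermat: n is sum of two squares iff every prime p ≡ 3 (mod 4) appears to even power.
Prime(s) ≡ 3 (mod 4) with odd exponent: [(7, 3)]
Therefore 28126 cannot be expressed as a² + b².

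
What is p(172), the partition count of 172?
330495499613

p(n) counts ways to write n as a sum of positive integers (order ignored).
Euler's pentagonal recurrence: p(k) = p(k-1) + p(k-2) - p(k-5) - p(k-7) + p(k-12) + p(k-15) - ... (offsets j(3j∓1)/2, signs ++--, p(0)=1, p(<0)=0).
DP table for k = 0..171: p(0)=1, p(1)=1, p(2)=2, p(3)=3, p(4)=5, p(5)=7, p(6)=11, p(7)=15, p(8)=22, p(9)=30, p(10)=42, p(11)=56, p(12)=77, p(13)=101, p(14)=135, p(15)=176, p(16)=231, p(17)=297, p(18)=385, p(19)=490, p(20)=627, p(21)=792, p(22)=1002, p(23)=1255, p(24)=1575, p(25)=1958, p(26)=2436, p(27)=3010, p(28)=3718, p(29)=4565, p(30)=5604, p(31)=6842, p(32)=8349, p(33)=10143, p(34)=12310, p(35)=14883, p(36)=17977, p(37)=21637, p(38)=26015, p(39)=31185, p(40)=37338, p(41)=44583, p(42)=53174, p(43)=63261, p(44)=75175, p(45)=89134, p(46)=105558, p(47)=124754, p(48)=147273, p(49)=173525, p(50)=204226, p(51)=239943, p(52)=281589, p(53)=329931, p(54)=386155, p(55)=451276, p(56)=526823, p(57)=614154, p(58)=715220, p(59)=831820, p(60)=966467, p(61)=1121505, p(62)=1300156, p(63)=1505499, p(64)=1741630, p(65)=2012558, p(66)=2323520, p(67)=2679689, p(68)=3087735, p(69)=3554345, p(70)=4087968, p(71)=4697205, p(72)=5392783, p(73)=6185689, p(74)=7089500, p(75)=8118264, p(76)=9289091, p(77)=10619863, p(78)=12132164, p(79)=13848650, p(80)=15796476, p(81)=18004327, p(82)=20506255, p(83)=23338469, p(84)=26543660, p(85)=30167357, p(86)=34262962, p(87)=38887673, p(88)=44108109, p(89)=49995925, p(90)=56634173, p(91)=64112359, p(92)=72533807, p(93)=82010177, p(94)=92669720, p(95)=104651419, p(96)=118114304, p(97)=133230930, p(98)=150198136, p(99)=169229875, p(100)=190569292, p(101)=214481126, p(102)=241265379, p(103)=271248950, p(104)=304801365, p(105)=342325709, p(106)=384276336, p(107)=431149389, p(108)=483502844, p(109)=541946240, p(110)=607163746, p(111)=679903203, p(112)=761002156, p(113)=851376628, p(114)=952050665, p(115)=1064144451, p(116)=1188908248, p(117)=1327710076, p(118)=1482074143, p(119)=1653668665, p(120)=1844349560, p(121)=2056148051, p(122)=2291320912, p(123)=2552338241, p(124)=2841940500, p(125)=3163127352, p(126)=3519222692, p(127)=3913864295, p(128)=4351078600, p(129)=4835271870, p(130)=5371315400, p(131)=5964539504, p(132)=6620830889, p(133)=7346629512, p(134)=8149040695, p(135)=9035836076, p(136)=10015581680, p(137)=11097645016, p(138)=12292341831, p(139)=13610949895, p(140)=15065878135, p(141)=16670689208, p(142)=18440293320, p(143)=20390982757, p(144)=22540654445, p(145)=24908858009, p(146)=27517052599, p(147)=30388671978, p(148)=33549419497, p(149)=37027355200, p(150)=40853235313, p(151)=45060624582, p(152)=49686288421, p(153)=54770336324, p(154)=60356673280, p(155)=66493182097, p(156)=73232243759, p(157)=80630964769, p(158)=88751778802, p(159)=97662728555, p(160)=107438159466, p(161)=118159068427, p(162)=129913904637, p(163)=142798995930, p(164)=156919475295, p(165)=172389800255, p(166)=189334822579, p(167)=207890420102, p(168)=228204732751, p(169)=250438925115, p(170)=274768617130, p(171)=301384802048.
Final step: p(172) = p(171) + p(170) - p(167) - p(165) + p(160) + p(157) - p(150) - p(146) + p(137) + p(132) - p(121) - p(115) + p(102) + p(95) - p(80) - p(72) + p(55) + p(46) - p(27) - p(17)
= 301384802048 + 274768617130 - 207890420102 - 172389800255 + 107438159466 + 80630964769 - 40853235313 - 27517052599 + 11097645016 + 6620830889 - 2056148051 - 1064144451 + 241265379 + 104651419 - 15796476 - 5392783 + 451276 + 105558 - 3010 - 297
= 330495499613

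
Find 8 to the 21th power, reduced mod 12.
8

Repeated squaring. Binary of 21 = 10101.
8^1 ≡ 8 (mod 12); 8^2 ≡ 4 (mod 12); 8^4 ≡ 4 (mod 12); 8^8 ≡ 4 (mod 12); 8^16 ≡ 4 (mod 12)
8^21 = 8^1 × 8^4 × 8^16 ≡ 8 (mod 12)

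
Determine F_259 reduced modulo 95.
51

Matrix identity: Q^n = [[F_(n+1), F_n], [F_n, F_(n-1)]] with Q = [[1,1],[1,0]].
n = 259 = 100000011₂. Square-and-multiply, entries mod 95:
Q^1 = [[1,1],[1,0]]
Q^2 = (Q^1)² = [[2,1],[1,1]]
Q^4 = (Q^2)² = [[5,3],[3,2]]
Q^8 = (Q^4)² = [[34,21],[21,13]]
Q^16 = (Q^8)² = [[77,37],[37,40]]
Q^32 = (Q^16)² = [[78,54],[54,24]]
Q^64 = (Q^32)² = [[70,93],[93,72]]
Q^129 = (Q^64)²·Q = [[60,59],[59,1]]
Q^259 = (Q^129)²·Q = [[40,51],[51,84]]
F_259 mod 95 = Q^259[0][1] = 51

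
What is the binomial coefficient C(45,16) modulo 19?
0

Using Lucas' theorem:
Write n=45 and k=16 in base 19:
n in base 19: [2, 7]
k in base 19: [0, 16]
C(45,16) mod 19 = ∏ C(n_i, k_i) mod 19
Digit binomials (mod 19): C(2,0) = 1; C(7,16) = 0 (k_i > n_i)
Product: 1 × 0 = 0 ≡ 0 (mod 19)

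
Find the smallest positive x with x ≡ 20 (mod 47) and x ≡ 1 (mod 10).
161

Using Chinese Remainder Theorem:
M = 47 × 10 = 470
M1 = 10, M2 = 47
y1 = 10^(-1) mod 47 = 33
y2 = 47^(-1) mod 10 = 3
x = (20×10×33 + 1×47×3) mod 470 = 161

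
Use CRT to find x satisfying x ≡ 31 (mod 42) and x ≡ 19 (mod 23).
157

Using Chinese Remainder Theorem:
M = 42 × 23 = 966
M1 = 23, M2 = 42
y1 = 23^(-1) mod 42 = 11
y2 = 42^(-1) mod 23 = 17
x = (31×23×11 + 19×42×17) mod 966 = 157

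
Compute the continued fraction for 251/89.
[2; 1, 4, 1, 1, 3, 2]

Euclidean algorithm steps:
251 = 2 × 89 + 73
89 = 1 × 73 + 16
73 = 4 × 16 + 9
16 = 1 × 9 + 7
9 = 1 × 7 + 2
7 = 3 × 2 + 1
2 = 2 × 1 + 0
Continued fraction: [2; 1, 4, 1, 1, 3, 2]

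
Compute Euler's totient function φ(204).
64

204 = 2^2 × 3 × 17
φ(n) = n × ∏(1 - 1/p) for each prime p dividing n
φ(204) = 204 × (1 - 1/2) × (1 - 1/3) × (1 - 1/17) = 64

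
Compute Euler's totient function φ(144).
48

144 = 2^4 × 3^2
φ(n) = n × ∏(1 - 1/p) for each prime p dividing n
φ(144) = 144 × (1 - 1/2) × (1 - 1/3) = 48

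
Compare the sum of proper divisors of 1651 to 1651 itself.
deficient

Proper divisors of 1651: sum = 1 + 13 + 127 = 141
Since 141 < 1651, 1651 is deficient.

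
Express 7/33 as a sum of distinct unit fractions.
1/5 + 1/83 + 1/13695

Greedy algorithm:
7/33: ceiling(33/7) = 5, use 1/5
2/165: ceiling(165/2) = 83, use 1/83
1/13695: ceiling(13695/1) = 13695, use 1/13695
Result: 7/33 = 1/5 + 1/83 + 1/13695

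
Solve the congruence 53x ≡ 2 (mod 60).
x ≡ 34 (mod 60)

gcd(53, 60) = 1, which divides 2, so solutions exist.
Find 53^(-1) mod 60 by the extended Euclidean algorithm:
60 = 1 × 53 + 7  ⟹  7 = (1)·60 + (-1)·53
53 = 7 × 7 + 4  ⟹  4 = (-7)·60 + (8)·53
7 = 1 × 4 + 3  ⟹  3 = (8)·60 + (-9)·53
4 = 1 × 3 + 1  ⟹  1 = (-15)·60 + (17)·53
So (17)·53 ≡ 1 (mod 60), i.e. 53^(-1) ≡ 17 (mod 60).
x ≡ 17 × 2 = 34 ≡ 34 (mod 60).
Check: 53 × 34 = 1802 ≡ 2 (mod 60).
Unique solution: x ≡ 34 (mod 60)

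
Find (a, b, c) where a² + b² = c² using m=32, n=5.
(999, 320, 1049)

Euclid's formula: a = m² - n², b = 2mn, c = m² + n²
m = 32, n = 5
a = 32² - 5² = 1024 - 25 = 999
b = 2 × 32 × 5 = 320
c = 32² + 5² = 1024 + 25 = 1049
Verification: 999² + 320² = 998001 + 102400 = 1100401 = 1049² ✓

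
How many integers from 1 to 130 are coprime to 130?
48

130 = 2 × 5 × 13
φ(n) = n × ∏(1 - 1/p) for each prime p dividing n
φ(130) = 130 × (1 - 1/2) × (1 - 1/5) × (1 - 1/13) = 48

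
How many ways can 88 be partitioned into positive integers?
44108109

p(n) counts ways to write n as a sum of positive integers (order ignored).
Euler's pentagonal recurrence: p(k) = p(k-1) + p(k-2) - p(k-5) - p(k-7) + p(k-12) + p(k-15) - ... (offsets j(3j∓1)/2, signs ++--, p(0)=1, p(<0)=0).
DP table for k = 0..87: p(0)=1, p(1)=1, p(2)=2, p(3)=3, p(4)=5, p(5)=7, p(6)=11, p(7)=15, p(8)=22, p(9)=30, p(10)=42, p(11)=56, p(12)=77, p(13)=101, p(14)=135, p(15)=176, p(16)=231, p(17)=297, p(18)=385, p(19)=490, p(20)=627, p(21)=792, p(22)=1002, p(23)=1255, p(24)=1575, p(25)=1958, p(26)=2436, p(27)=3010, p(28)=3718, p(29)=4565, p(30)=5604, p(31)=6842, p(32)=8349, p(33)=10143, p(34)=12310, p(35)=14883, p(36)=17977, p(37)=21637, p(38)=26015, p(39)=31185, p(40)=37338, p(41)=44583, p(42)=53174, p(43)=63261, p(44)=75175, p(45)=89134, p(46)=105558, p(47)=124754, p(48)=147273, p(49)=173525, p(50)=204226, p(51)=239943, p(52)=281589, p(53)=329931, p(54)=386155, p(55)=451276, p(56)=526823, p(57)=614154, p(58)=715220, p(59)=831820, p(60)=966467, p(61)=1121505, p(62)=1300156, p(63)=1505499, p(64)=1741630, p(65)=2012558, p(66)=2323520, p(67)=2679689, p(68)=3087735, p(69)=3554345, p(70)=4087968, p(71)=4697205, p(72)=5392783, p(73)=6185689, p(74)=7089500, p(75)=8118264, p(76)=9289091, p(77)=10619863, p(78)=12132164, p(79)=13848650, p(80)=15796476, p(81)=18004327, p(82)=20506255, p(83)=23338469, p(84)=26543660, p(85)=30167357, p(86)=34262962, p(87)=38887673.
Final step: p(88) = p(87) + p(86) - p(83) - p(81) + p(76) + p(73) - p(66) - p(62) + p(53) + p(48) - p(37) - p(31) + p(18) + p(11)
= 38887673 + 34262962 - 23338469 - 18004327 + 9289091 + 6185689 - 2323520 - 1300156 + 329931 + 147273 - 21637 - 6842 + 385 + 56
= 44108109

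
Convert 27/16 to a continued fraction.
[1; 1, 2, 5]

Euclidean algorithm steps:
27 = 1 × 16 + 11
16 = 1 × 11 + 5
11 = 2 × 5 + 1
5 = 5 × 1 + 0
Continued fraction: [1; 1, 2, 5]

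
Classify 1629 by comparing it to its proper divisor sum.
deficient

Proper divisors of 1629: sum = 1 + 3 + 9 + 181 + 543 = 737
Since 737 < 1629, 1629 is deficient.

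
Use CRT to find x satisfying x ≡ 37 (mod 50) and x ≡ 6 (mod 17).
737

Using Chinese Remainder Theorem:
M = 50 × 17 = 850
M1 = 17, M2 = 50
y1 = 17^(-1) mod 50 = 3
y2 = 50^(-1) mod 17 = 16
x = (37×17×3 + 6×50×16) mod 850 = 737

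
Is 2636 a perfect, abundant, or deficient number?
deficient

Proper divisors of 2636: sum = 1 + 2 + 4 + 659 + 1318 = 1984
Since 1984 < 2636, 2636 is deficient.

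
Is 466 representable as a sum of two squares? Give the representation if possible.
5² + 21² (a=5, b=21)

Factorization: 466 = 2 × 233
By Fermat: n is sum of two squares iff every prime p ≡ 3 (mod 4) appears to even power.
All primes ≡ 3 (mod 4) appear to even power.
Search a = 0, 1, 2, … for 466 - a² a perfect square: first hit at a = 5: 466 - 25 = 441 = 21².
466 = 5² + 21² = 25 + 441 ✓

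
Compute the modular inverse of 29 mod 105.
29

gcd(29, 105) = 1, so the inverse exists.
Extended Euclidean algorithm on (105, 29):
105 = 3 × 29 + 18  ⟹  18 = (1)·105 + (-3)·29
29 = 1 × 18 + 11  ⟹  11 = (-1)·105 + (4)·29
18 = 1 × 11 + 7  ⟹  7 = (2)·105 + (-7)·29
11 = 1 × 7 + 4  ⟹  4 = (-3)·105 + (11)·29
7 = 1 × 4 + 3  ⟹  3 = (5)·105 + (-18)·29
4 = 1 × 3 + 1  ⟹  1 = (-8)·105 + (29)·29
So (29)·29 ≡ 1 (mod 105), i.e. 29^(-1) ≡ 29 (mod 105).
Check: 29 × 29 = 841 ≡ 1 (mod 105)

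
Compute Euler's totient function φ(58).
28

58 = 2 × 29
φ(n) = n × ∏(1 - 1/p) for each prime p dividing n
φ(58) = 58 × (1 - 1/2) × (1 - 1/29) = 28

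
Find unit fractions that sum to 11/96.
1/9 + 1/288

Greedy algorithm:
11/96: ceiling(96/11) = 9, use 1/9
1/288: ceiling(288/1) = 288, use 1/288
Result: 11/96 = 1/9 + 1/288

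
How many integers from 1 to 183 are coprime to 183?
120

183 = 3 × 61
φ(n) = n × ∏(1 - 1/p) for each prime p dividing n
φ(183) = 183 × (1 - 1/3) × (1 - 1/61) = 120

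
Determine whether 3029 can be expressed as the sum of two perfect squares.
2² + 55² (a=2, b=55)

Factorization: 3029 = 13 × 233
By Fermat: n is sum of two squares iff every prime p ≡ 3 (mod 4) appears to even power.
All primes ≡ 3 (mod 4) appear to even power.
Search a = 0, 1, 2, … for 3029 - a² a perfect square: first hit at a = 2: 3029 - 4 = 3025 = 55².
3029 = 2² + 55² = 4 + 3025 ✓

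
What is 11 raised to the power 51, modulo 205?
181

Repeated squaring. Binary of 51 = 110011.
11^1 ≡ 11 (mod 205); 11^2 ≡ 121 (mod 205); 11^4 ≡ 86 (mod 205); 11^8 ≡ 16 (mod 205); 11^16 ≡ 51 (mod 205); 11^32 ≡ 141 (mod 205)
11^51 = 11^1 × 11^2 × 11^16 × 11^32 ≡ 181 (mod 205)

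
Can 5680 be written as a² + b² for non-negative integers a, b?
Not possible

Factorization: 5680 = 2^4 × 5 × 71
By Fermat: n is sum of two squares iff every prime p ≡ 3 (mod 4) appears to even power.
Prime(s) ≡ 3 (mod 4) with odd exponent: [(71, 1)]
Therefore 5680 cannot be expressed as a² + b².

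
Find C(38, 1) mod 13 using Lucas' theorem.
12

Using Lucas' theorem:
Write n=38 and k=1 in base 13:
n in base 13: [2, 12]
k in base 13: [0, 1]
C(38,1) mod 13 = ∏ C(n_i, k_i) mod 13
Digit binomials (mod 13): C(2,0) = 1; C(12,1) = 12
Product: 1 × 12 = 12 ≡ 12 (mod 13)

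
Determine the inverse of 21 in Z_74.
67

gcd(21, 74) = 1, so the inverse exists.
Extended Euclidean algorithm on (74, 21):
74 = 3 × 21 + 11  ⟹  11 = (1)·74 + (-3)·21
21 = 1 × 11 + 10  ⟹  10 = (-1)·74 + (4)·21
11 = 1 × 10 + 1  ⟹  1 = (2)·74 + (-7)·21
So (-7)·21 ≡ 1 (mod 74), i.e. 21^(-1) ≡ -7 ≡ 67 (mod 74).
Check: 21 × 67 = 1407 ≡ 1 (mod 74)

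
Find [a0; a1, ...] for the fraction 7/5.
[1; 2, 2]

Euclidean algorithm steps:
7 = 1 × 5 + 2
5 = 2 × 2 + 1
2 = 2 × 1 + 0
Continued fraction: [1; 2, 2]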